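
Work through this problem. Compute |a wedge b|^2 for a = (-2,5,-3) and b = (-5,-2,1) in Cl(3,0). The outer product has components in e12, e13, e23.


a wedge b = (a1*b2 - a2*b1)*e12 + (a1*b3 - a3*b1)*e13 + (a2*b3 - a3*b2)*e23
e12 coeff: (-2)*(-2) - 5*(-5) = 4 - (-25) = 29
e13 coeff: (-2)*1 - (-3)*(-5) = -2 - 15 = -17
e23 coeff: 5*1 - (-3)*(-2) = 5 - 6 = -1
|a wedge b|^2 = 29^2 + (-17)^2 + (-1)^2
= 841 + 289 + 1
= 1131


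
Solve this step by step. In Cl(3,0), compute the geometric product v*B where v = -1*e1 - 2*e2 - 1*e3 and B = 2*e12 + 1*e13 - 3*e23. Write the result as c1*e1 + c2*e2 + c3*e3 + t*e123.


vB has grade-1 (vector) and grade-3 (trivector) parts: vB = (v _| B) + (v ^ B).
Vector part <vB>_1:
  e1: -v2*b12 - v3*b13 = -(-2)*(2) - (-1)*(1) = 5
  e2: v1*b12 - v3*b23 = (-1)*(2) - (-1)*(-3) = -5
  e3: v1*b13 + v2*b23 = (-1)*(1) + (-2)*(-3) = 5
Trivector part <vB>_3:
  e123: v1*b23 - v2*b13 + v3*b12 = (-1)*(-3) - (-2)*(1) + (-1)*(2) = 3
vB = 5*e1 - 5*e2 + 5*e3 + 3*e123


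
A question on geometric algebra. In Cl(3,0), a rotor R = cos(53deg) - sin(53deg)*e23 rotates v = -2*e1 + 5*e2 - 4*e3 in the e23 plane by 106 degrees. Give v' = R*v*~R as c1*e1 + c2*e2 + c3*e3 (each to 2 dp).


Rotor R = cos(53deg) - sin(53deg)*e23
Rotation angle theta = 2 * 53 = 106 degrees in the e23 plane (e2 -> e3).
The component perpendicular to the plane (e1) is invariant: v'_1 = v1 = -2.00
cos(106deg) = -0.2756, sin(106deg) = 0.9613
v'_2 = v2*cos(theta) - v3*sin(theta) = 5*(-0.2756) - (-4)*0.9613 = 2.47
v'_3 = v2*sin(theta) + v3*cos(theta) = 5*0.9613 + (-4)*(-0.2756) = 5.91
v' = -2.00*e1 + 2.47*e2 + 5.91*e3


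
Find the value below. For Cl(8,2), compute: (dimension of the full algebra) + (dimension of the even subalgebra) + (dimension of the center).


n = 8 + 2 = 10
Total dim = 2^10 = 1024
Even subalgebra dim = 2^9 = 512
n is even, so center dim = 1
Sum = 1024 + 512 + 1 = 1537


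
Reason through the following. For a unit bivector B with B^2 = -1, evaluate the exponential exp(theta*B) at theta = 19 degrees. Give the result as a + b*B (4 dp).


For a unit bivector B with B^2 = -1, the exponential series gives
e^(theta*B) = cos(theta) + sin(theta)*B (the GA analogue of Euler's formula).
theta = 19 degrees = 0.331613 rad
cos(19 deg) = 0.9455
sin(19 deg) = 0.3256
exp(theta*B) = 0.9455 + 0.3256*B


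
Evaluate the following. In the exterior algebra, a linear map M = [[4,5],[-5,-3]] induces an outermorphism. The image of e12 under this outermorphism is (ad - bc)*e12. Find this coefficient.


The outermorphism of a linear map f sends e1^e2 to f(e1)^f(e2).
f(e1) = 4*e1 - 5*e2
f(e2) = 5*e1 - 3*e2
f(e1) ^ f(e2) = (4*e1 - 5*e2) ^ (5*e1 - 3*e2)
= 4*(-3)*e12 + (-5)*5*e21
= (-12 - (-25))*e12
= 13*e12
Coefficient = 13


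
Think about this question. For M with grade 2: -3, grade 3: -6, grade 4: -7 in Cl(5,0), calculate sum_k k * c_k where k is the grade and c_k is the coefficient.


Grade-weighted sum = sum of grade_k * coefficient_k
2*(-3) = -6
3*(-6) = -18
4*(-7) = -28
Total = -6 + (-18) + (-28) = -52


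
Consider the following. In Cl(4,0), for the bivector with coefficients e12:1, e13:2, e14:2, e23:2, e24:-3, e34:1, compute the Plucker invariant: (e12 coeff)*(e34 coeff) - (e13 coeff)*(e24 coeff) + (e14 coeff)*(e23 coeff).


Plucker relation: af - be + cd
a*f = 1*1 = 1
b*e = 2*(-3) = -6
c*d = 2*2 = 4
af - be + cd = 1 - (-6) + 4
= 11


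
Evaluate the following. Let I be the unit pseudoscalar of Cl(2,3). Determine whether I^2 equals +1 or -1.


The pseudoscalar I = e1...e_n (product of all n generators) of Cl(p,q) satisfies I^2 = (-1)^(q + n(n-1)/2).
p = 2, q = 3, n = p + q = 5
n(n-1)/2 = 5 * 4 / 2 = 10
Exponent = q + n(n-1)/2 = 3 + 10 = 13
I^2 = (-1)^13 = -1


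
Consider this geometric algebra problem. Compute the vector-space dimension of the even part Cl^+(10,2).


Even subalgebra dimension = 2^(n-1)
n = 10 + 2 = 12
2^(12 - 1) = 2^11 = 2048
Verification: sum of C(12,k) for even k = 1 + 66 + 495 + 924 + 495 + 66 + 1 = 2048
Result = 2048


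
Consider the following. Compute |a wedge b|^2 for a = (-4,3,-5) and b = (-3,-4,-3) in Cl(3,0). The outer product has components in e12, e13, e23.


a wedge b = (a1*b2 - a2*b1)*e12 + (a1*b3 - a3*b1)*e13 + (a2*b3 - a3*b2)*e23
e12 coeff: (-4)*(-4) - 3*(-3) = 16 - (-9) = 25
e13 coeff: (-4)*(-3) - (-5)*(-3) = 12 - 15 = -3
e23 coeff: 3*(-3) - (-5)*(-4) = -9 - 20 = -29
|a wedge b|^2 = 25^2 + (-3)^2 + (-29)^2
= 625 + 9 + 841
= 1475


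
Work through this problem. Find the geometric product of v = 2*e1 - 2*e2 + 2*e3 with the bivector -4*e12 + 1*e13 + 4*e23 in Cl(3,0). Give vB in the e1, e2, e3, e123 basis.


vB has grade-1 (vector) and grade-3 (trivector) parts: vB = (v _| B) + (v ^ B).
Vector part <vB>_1:
  e1: -v2*b12 - v3*b13 = -(-2)*(-4) - (2)*(1) = -10
  e2: v1*b12 - v3*b23 = (2)*(-4) - (2)*(4) = -16
  e3: v1*b13 + v2*b23 = (2)*(1) + (-2)*(4) = -6
Trivector part <vB>_3:
  e123: v1*b23 - v2*b13 + v3*b12 = (2)*(4) - (-2)*(1) + (2)*(-4) = 2
vB = -10*e1 - 16*e2 - 6*e3 + 2*e123


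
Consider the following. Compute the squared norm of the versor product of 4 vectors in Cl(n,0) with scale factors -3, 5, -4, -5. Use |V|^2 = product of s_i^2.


Each vector v_i has |v_i|^2 = s_i^2
Squared scales: (-3)^2 = 9, 5^2 = 25, (-4)^2 = 16, (-5)^2 = 25
|V|^2 = 9 * 25 * 16 * 25
= 90000


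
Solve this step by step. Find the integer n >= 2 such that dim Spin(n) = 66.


dim Spin(n) = dim so(n) = n(n-1)/2.
Solve n(n-1)/2 = 66, i.e. n^2 - n - 132 = 0.
Discriminant = 1 + 8*66 = 529
n = (1 + sqrt(529))/2 = (1 + 23)/2 = 12


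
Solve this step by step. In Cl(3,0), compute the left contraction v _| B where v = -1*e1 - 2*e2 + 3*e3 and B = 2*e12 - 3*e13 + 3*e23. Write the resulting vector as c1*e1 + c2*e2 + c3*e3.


Left contraction v _| B = <vB>_1 (grade-1 part of the geometric product vB).
Using e1_|e12 = e2, e2_|e12 = -e1, e1_|e13 = e3, e3_|e13 = -e1, e2_|e23 = e3, e3_|e23 = -e2:
e1 coeff: -v2*b12 - v3*b13 = -(-2)*(2) - (3)*(-3) = 13
e2 coeff: v1*b12 - v3*b23 = (-1)*(2) - (3)*(3) = -11
e3 coeff: v1*b13 + v2*b23 = (-1)*(-3) + (-2)*(3) = -3
v _| B = 13*e1 - 11*e2 - 3*e3


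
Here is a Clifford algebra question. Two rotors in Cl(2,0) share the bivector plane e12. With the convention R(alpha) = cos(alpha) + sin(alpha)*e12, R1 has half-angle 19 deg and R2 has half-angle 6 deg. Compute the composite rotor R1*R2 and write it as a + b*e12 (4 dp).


Same-plane rotors commute and their half-angles add:
R1*R2 = cos(a1 + a2) + sin(a1 + a2)*e12.
a1 + a2 = 19 + 6 = 25 deg
cos(25 deg) = 0.9063
sin(25 deg) = 0.4226
R1*R2 = 0.9063 + 0.4226*e12


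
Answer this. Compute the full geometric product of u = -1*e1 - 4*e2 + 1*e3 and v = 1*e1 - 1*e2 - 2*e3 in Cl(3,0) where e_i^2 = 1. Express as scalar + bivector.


In Cl(3,0): e_i^2 = 1, e_ie_j = -e_je_i for i != j.
Scalar part = u . v = (-1)*1 + (-4)*(-1) + 1*(-2)
= -1 + 4 + (-2) = 1
e12 coeff = (-1)*(-1) - (-4)*1 = 1 - (-4) = 5
e13 coeff = (-1)*(-2) - 1*1 = 2 - 1 = 1
e23 coeff = (-4)*(-2) - 1*(-1) = 8 - (-1) = 9
uv = 1 + 5*e12 + 1*e13 + 9*e23


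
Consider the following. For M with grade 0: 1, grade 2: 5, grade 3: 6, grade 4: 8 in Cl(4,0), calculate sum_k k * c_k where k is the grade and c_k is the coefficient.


Grade-weighted sum = sum of grade_k * coefficient_k
0*1 = 0
2*5 = 10
3*6 = 18
4*8 = 32
Total = 0 + 10 + 18 + 32 = 60


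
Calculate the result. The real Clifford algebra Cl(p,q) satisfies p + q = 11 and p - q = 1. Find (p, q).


We need p + q = 11 and p - q = 1.
Adding: 2p = 11 + 1 = 12, so p = 6.
Then q = 11 - 6 = 5.
(p, q) = (6, 5)


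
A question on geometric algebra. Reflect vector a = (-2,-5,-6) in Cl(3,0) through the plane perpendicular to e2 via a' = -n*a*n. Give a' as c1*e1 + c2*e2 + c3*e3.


Reflection formula: a' = -n*a*n, with n = e2 (unit vector, n^2 = 1).
For reflection through hyperplane perp to e2:
The component along e2 flips sign, others stay.
a = (-2, -5, -6)
a' = (-2, 5, -6)
a' = -2*e1 + 5*e2 - 6*e3


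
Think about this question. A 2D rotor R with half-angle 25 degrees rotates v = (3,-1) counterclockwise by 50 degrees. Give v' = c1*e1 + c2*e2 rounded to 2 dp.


Rotor R = cos(25deg) - sin(25deg)*e12
Rotation angle theta = 2 * 25 = 50 degrees
v' = R*v*~R rotates v by theta.
cos(50deg) = 0.6428, sin(50deg) = 0.7660
v'_1 = 3*cos(50deg) - (-1)*sin(50deg)
= 3*0.6428 - (-1)*0.7660
= 2.69
v'_2 = 3*sin(50deg) + (-1)*cos(50deg)
= 3*0.7660 + (-1)*0.6428
= 1.66
v' = 2.69*e1 + 1.66*e2


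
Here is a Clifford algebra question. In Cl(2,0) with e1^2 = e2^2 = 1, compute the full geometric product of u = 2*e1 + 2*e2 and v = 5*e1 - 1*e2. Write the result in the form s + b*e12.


Expand: (2*e1 + 2*e2)(5*e1 - 1*e2)
= 2*5*e1e1 + 2*(-1)*e1e2 + 2*5*e2e1 + 2*(-1)*e2e2
Using e1^2 = e2^2 = 1, e2e1 = -e1e2:
Scalar part s = 2*5 + 2*(-1) = 10 + (-2) = 8
Bivector part b = 2*(-1) - 2*5 = -2 - 10 = -12
uv = 8 - 12*e12


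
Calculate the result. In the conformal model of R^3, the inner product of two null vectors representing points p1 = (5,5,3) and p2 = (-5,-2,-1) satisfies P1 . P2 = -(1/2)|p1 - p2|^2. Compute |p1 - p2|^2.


p1 - p2 = (10, 7, 4)
|p1 - p2|^2 = 10^2 + 7^2 + 4^2
= 100 + 49 + 16
= 165


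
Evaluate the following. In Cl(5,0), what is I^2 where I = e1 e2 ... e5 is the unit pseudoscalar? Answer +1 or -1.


The pseudoscalar I = e1...e_n (product of all n generators) of Cl(p,q) satisfies I^2 = (-1)^(q + n(n-1)/2).
p = 5, q = 0, n = p + q = 5
n(n-1)/2 = 5 * 4 / 2 = 10
Exponent = q + n(n-1)/2 = 0 + 10 = 10
I^2 = (-1)^10 = +1


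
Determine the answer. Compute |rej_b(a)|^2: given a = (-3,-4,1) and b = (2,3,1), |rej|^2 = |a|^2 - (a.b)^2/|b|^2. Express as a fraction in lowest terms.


|a|^2 = (-3)^2 + (-4)^2 + 1^2 = 26
|b|^2 = 2^2 + 3^2 + 1^2 = 14
a . b = (-3)*2 + (-4)*3 + 1*1 = -17
(a.b)^2 = (-17)^2 = 289
|rej|^2 = 26 - 289/14
= (364 - 289)/14
= 75/14
In lowest terms: 75/14


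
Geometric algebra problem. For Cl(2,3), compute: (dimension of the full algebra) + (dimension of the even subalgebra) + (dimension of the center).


n = 2 + 3 = 5
Total dim = 2^5 = 32
Even subalgebra dim = 2^4 = 16
n is odd, so center dim = 2
Sum = 32 + 16 + 2 = 50


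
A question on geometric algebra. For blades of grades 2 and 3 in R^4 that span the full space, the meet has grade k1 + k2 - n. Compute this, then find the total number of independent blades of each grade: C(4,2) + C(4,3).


Meet grade = grade(A) + grade(B) - n
= 2 + 3 - 4 = 1
C(4,2) = 6
C(4,3) = 4
dim_A + dim_B = 6 + 4 = 10


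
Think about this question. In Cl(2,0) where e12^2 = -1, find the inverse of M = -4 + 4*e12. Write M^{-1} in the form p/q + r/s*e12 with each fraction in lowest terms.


M = -4 + 4*e12, where e12^2 = -1.
Since M commutes with its reverse ~M = a - b*e12, M * ~M = a^2 - b^2*e12^2 = a^2 + b^2.
So M^{-1} = ~M / (a^2 + b^2) = (a - b*e12)/(a^2 + b^2).
a^2 + b^2 = 16 + 16 = 32
Scalar part = -4/32 = -1/8
Bivector coeff = -4/32 = -1/8
M^{-1} = -1/8 - 1/8*e12


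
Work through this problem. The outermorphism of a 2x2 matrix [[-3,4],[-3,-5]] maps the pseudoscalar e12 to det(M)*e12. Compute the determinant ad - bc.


The outermorphism of a linear map f sends e1^e2 to f(e1)^f(e2).
f(e1) = -3*e1 - 3*e2
f(e2) = 4*e1 - 5*e2
f(e1) ^ f(e2) = (-3*e1 - 3*e2) ^ (4*e1 - 5*e2)
= (-3)*(-5)*e12 + (-3)*4*e21
= (15 - (-12))*e12
= 27*e12
Coefficient = 27


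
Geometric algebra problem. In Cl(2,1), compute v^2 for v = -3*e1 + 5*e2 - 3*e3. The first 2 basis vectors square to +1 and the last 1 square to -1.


v^2 = sum of c_i^2 * e_i^2
Positive signature terms (e_i^2 = +1): (-3)^2 + 5^2 = 34
Negative signature terms (e_j^2 = -1): (-3)^2 = 9
v^2 = 34 - 9 = 25


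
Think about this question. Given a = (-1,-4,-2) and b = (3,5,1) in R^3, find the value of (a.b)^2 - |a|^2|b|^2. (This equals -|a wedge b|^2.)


a . b = (-1)*3 + (-4)*5 + (-2)*1
= -3 + (-20) + (-2) = -25
|a|^2 = (-1)^2 + (-4)^2 + (-2)^2 = 21
|b|^2 = 3^2 + 5^2 + 1^2 = 35
(a.b)^2 = (-25)^2 = 625
|a|^2 * |b|^2 = 21 * 35 = 735
Result = 625 - 735 = -110


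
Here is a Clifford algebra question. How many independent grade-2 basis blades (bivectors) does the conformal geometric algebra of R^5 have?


The conformal model of R^5 uses Cl(6,1) with m = 5 + 2 = 7 generators.
Number of grade-2 blades = C(m, 2) = C(7, 2)
= 7*6/2 = 21


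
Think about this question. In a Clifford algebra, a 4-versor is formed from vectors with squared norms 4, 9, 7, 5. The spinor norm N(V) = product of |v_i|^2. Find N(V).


Spinor norm N(V) = |v1|^2 * |v2|^2 * ... * |v4|^2
= 4 * 9 * 7 * 5
Running product: 4, 36, 252, 1260
N(V) = 1260


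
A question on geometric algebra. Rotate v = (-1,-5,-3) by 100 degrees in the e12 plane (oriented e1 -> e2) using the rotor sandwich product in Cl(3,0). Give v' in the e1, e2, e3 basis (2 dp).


Rotor R = cos(50deg) - sin(50deg)*e12
Rotation angle theta = 2 * 50 = 100 degrees in the e12 plane (e1 -> e2).
The component perpendicular to the plane (e3) is invariant: v'_3 = v3 = -3.00
cos(100deg) = -0.1736, sin(100deg) = 0.9848
v'_1 = v1*cos(theta) - v2*sin(theta) = -1*(-0.1736) - (-5)*0.9848 = 5.10
v'_2 = v1*sin(theta) + v2*cos(theta) = -1*0.9848 + (-5)*(-0.1736) = -0.12
v' = 5.10*e1 - 0.12*e2 - 3.00*e3


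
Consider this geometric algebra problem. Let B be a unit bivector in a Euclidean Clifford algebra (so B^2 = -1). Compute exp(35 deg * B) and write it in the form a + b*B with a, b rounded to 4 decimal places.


For a unit bivector B with B^2 = -1, the exponential series gives
e^(theta*B) = cos(theta) + sin(theta)*B (the GA analogue of Euler's formula).
theta = 35 degrees = 0.610865 rad
cos(35 deg) = 0.8192
sin(35 deg) = 0.5736
exp(theta*B) = 0.8192 + 0.5736*B


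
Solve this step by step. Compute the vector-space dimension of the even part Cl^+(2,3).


Even subalgebra dimension = 2^(n-1)
n = 2 + 3 = 5
2^(5 - 1) = 2^4 = 16
Verification: sum of C(5,k) for even k = 1 + 10 + 5 = 16
Result = 16


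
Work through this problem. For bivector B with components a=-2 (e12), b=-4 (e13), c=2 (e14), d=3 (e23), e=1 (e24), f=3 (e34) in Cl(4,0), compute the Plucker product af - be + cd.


Plucker relation: af - be + cd
a*f = (-2)*3 = -6
b*e = (-4)*1 = -4
c*d = 2*3 = 6
af - be + cd = -6 - (-4) + 6
= 4


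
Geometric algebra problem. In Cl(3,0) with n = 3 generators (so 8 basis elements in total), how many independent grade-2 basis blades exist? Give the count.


Number of grade-k basis blades in Cl(p,q) with n = p + q is C(n, k).
n = 3 + 0 = 3
C(3, 2) = 3! / (2! * 1!)
= 6 / (2 * 1)
= 3


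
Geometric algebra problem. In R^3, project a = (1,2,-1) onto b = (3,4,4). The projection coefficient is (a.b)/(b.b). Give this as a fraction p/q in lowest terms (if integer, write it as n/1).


Projection coefficient = (a . b) / (b . b)
a . b = 1*3 + 2*4 + (-1)*4
= 3 + 8 + (-4) = 7
b . b = 3^2 + 4^2 + 4^2
= 9 + 16 + 16 = 41
Coefficient = 7/41
In lowest terms: 7/41


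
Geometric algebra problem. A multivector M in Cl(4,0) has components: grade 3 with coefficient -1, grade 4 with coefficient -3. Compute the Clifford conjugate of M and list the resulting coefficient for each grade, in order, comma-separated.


Clifford conjugate sign for grade k: (-1)^(k(k+1)/2)
Grade 3: (-1)^(3*4/2) = (-1)^6 = 1, coeff -1 -> -1
Grade 4: (-1)^(4*5/2) = (-1)^10 = 1, coeff -3 -> -3
Conjugated coefficients: -1, -3


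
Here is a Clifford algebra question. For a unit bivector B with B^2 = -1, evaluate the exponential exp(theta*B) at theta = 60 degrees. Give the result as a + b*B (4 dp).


For a unit bivector B with B^2 = -1, the exponential series gives
e^(theta*B) = cos(theta) + sin(theta)*B (the GA analogue of Euler's formula).
theta = 60 degrees = 1.047198 rad
cos(60 deg) = 0.5000
sin(60 deg) = 0.8660
exp(theta*B) = 0.5000 + 0.8660*B


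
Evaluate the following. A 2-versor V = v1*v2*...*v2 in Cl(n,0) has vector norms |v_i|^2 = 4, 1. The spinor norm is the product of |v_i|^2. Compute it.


Spinor norm N(V) = |v1|^2 * |v2|^2 * ... * |v2|^2
= 4 * 1
Running product: 4, 4
N(V) = 4


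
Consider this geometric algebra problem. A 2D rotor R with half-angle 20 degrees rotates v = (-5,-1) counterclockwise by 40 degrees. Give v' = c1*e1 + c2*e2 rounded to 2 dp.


Rotor R = cos(20deg) - sin(20deg)*e12
Rotation angle theta = 2 * 20 = 40 degrees
v' = R*v*~R rotates v by theta.
cos(40deg) = 0.7660, sin(40deg) = 0.6428
v'_1 = -5*cos(40deg) - (-1)*sin(40deg)
= -5*0.7660 - (-1)*0.6428
= -3.19
v'_2 = -5*sin(40deg) + (-1)*cos(40deg)
= -5*0.6428 + (-1)*0.7660
= -3.98
v' = -3.19*e1 - 3.98*e2


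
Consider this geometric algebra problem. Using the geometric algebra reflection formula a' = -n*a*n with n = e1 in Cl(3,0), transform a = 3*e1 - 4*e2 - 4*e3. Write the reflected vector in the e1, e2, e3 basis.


Reflection formula: a' = -n*a*n, with n = e1 (unit vector, n^2 = 1).
For reflection through hyperplane perp to e1:
The component along e1 flips sign, others stay.
a = (3, -4, -4)
a' = (-3, -4, -4)
a' = -3*e1 - 4*e2 - 4*e3


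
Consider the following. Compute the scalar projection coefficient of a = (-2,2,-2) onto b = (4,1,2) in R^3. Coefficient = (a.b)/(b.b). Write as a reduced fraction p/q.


Projection coefficient = (a . b) / (b . b)
a . b = (-2)*4 + 2*1 + (-2)*2
= -8 + 2 + (-4) = -10
b . b = 4^2 + 1^2 + 2^2
= 16 + 1 + 4 = 21
Coefficient = -10/21
In lowest terms: -10/21


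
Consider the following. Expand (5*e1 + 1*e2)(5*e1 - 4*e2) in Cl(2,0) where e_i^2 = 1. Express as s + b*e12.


Expand: (5*e1 + 1*e2)(5*e1 - 4*e2)
= 5*5*e1e1 + 5*(-4)*e1e2 + 1*5*e2e1 + 1*(-4)*e2e2
Using e1^2 = e2^2 = 1, e2e1 = -e1e2:
Scalar part s = 5*5 + 1*(-4) = 25 + (-4) = 21
Bivector part b = 5*(-4) - 1*5 = -20 - 5 = -25
uv = 21 - 25*e12


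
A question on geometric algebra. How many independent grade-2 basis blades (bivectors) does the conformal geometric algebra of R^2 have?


The conformal model of R^2 uses Cl(3,1) with m = 2 + 2 = 4 generators.
Number of grade-2 blades = C(m, 2) = C(4, 2)
= 4*3/2 = 6


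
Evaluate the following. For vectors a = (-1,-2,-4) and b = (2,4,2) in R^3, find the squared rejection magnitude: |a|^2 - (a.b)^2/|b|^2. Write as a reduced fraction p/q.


|a|^2 = (-1)^2 + (-2)^2 + (-4)^2 = 21
|b|^2 = 2^2 + 4^2 + 2^2 = 24
a . b = (-1)*2 + (-2)*4 + (-4)*2 = -18
(a.b)^2 = (-18)^2 = 324
|rej|^2 = 21 - 324/24
= (504 - 324)/24
= 180/24
In lowest terms: 15/2


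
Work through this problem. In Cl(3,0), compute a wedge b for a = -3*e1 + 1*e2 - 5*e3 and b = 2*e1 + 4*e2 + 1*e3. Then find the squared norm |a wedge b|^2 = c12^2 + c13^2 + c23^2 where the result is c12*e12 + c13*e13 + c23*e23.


a wedge b = (a1*b2 - a2*b1)*e12 + (a1*b3 - a3*b1)*e13 + (a2*b3 - a3*b2)*e23
e12 coeff: (-3)*4 - 1*2 = -12 - 2 = -14
e13 coeff: (-3)*1 - (-5)*2 = -3 - (-10) = 7
e23 coeff: 1*1 - (-5)*4 = 1 - (-20) = 21
|a wedge b|^2 = (-14)^2 + 7^2 + 21^2
= 196 + 49 + 441
= 686


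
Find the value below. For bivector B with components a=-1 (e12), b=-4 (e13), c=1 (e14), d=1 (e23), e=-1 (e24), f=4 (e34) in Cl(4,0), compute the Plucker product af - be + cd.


Plucker relation: af - be + cd
a*f = (-1)*4 = -4
b*e = (-4)*(-1) = 4
c*d = 1*1 = 1
af - be + cd = -4 - 4 + 1
= -7


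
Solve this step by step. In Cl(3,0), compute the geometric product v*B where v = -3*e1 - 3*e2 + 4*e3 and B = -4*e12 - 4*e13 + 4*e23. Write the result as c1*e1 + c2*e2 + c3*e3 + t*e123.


vB has grade-1 (vector) and grade-3 (trivector) parts: vB = (v _| B) + (v ^ B).
Vector part <vB>_1:
  e1: -v2*b12 - v3*b13 = -(-3)*(-4) - (4)*(-4) = 4
  e2: v1*b12 - v3*b23 = (-3)*(-4) - (4)*(4) = -4
  e3: v1*b13 + v2*b23 = (-3)*(-4) + (-3)*(4) = 0
Trivector part <vB>_3:
  e123: v1*b23 - v2*b13 + v3*b12 = (-3)*(4) - (-3)*(-4) + (4)*(-4) = -40
vB = 4*e1 - 4*e2 + 0*e3 - 40*e123


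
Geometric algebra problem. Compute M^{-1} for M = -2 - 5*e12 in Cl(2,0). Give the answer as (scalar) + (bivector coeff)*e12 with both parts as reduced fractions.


M = -2 - 5*e12, where e12^2 = -1.
Since M commutes with its reverse ~M = a - b*e12, M * ~M = a^2 - b^2*e12^2 = a^2 + b^2.
So M^{-1} = ~M / (a^2 + b^2) = (a - b*e12)/(a^2 + b^2).
a^2 + b^2 = 4 + 25 = 29
Scalar part = -2/29 = -2/29
Bivector coeff = 5/29 = 5/29
M^{-1} = -2/29 + 5/29*e12


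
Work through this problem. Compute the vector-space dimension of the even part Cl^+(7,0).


Even subalgebra dimension = 2^(n-1)
n = 7 + 0 = 7
2^(7 - 1) = 2^6 = 64
Verification: sum of C(7,k) for even k = 1 + 21 + 35 + 7 = 64
Result = 64


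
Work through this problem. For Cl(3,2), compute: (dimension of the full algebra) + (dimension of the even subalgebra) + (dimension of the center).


n = 3 + 2 = 5
Total dim = 2^5 = 32
Even subalgebra dim = 2^4 = 16
n is odd, so center dim = 2
Sum = 32 + 16 + 2 = 50


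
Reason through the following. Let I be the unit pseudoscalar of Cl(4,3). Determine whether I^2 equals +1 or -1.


The pseudoscalar I = e1...e_n (product of all n generators) of Cl(p,q) satisfies I^2 = (-1)^(q + n(n-1)/2).
p = 4, q = 3, n = p + q = 7
n(n-1)/2 = 7 * 6 / 2 = 21
Exponent = q + n(n-1)/2 = 3 + 21 = 24
I^2 = (-1)^24 = +1


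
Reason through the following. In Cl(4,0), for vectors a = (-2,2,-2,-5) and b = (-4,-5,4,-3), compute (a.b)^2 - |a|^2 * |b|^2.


a . b = (-2)*(-4) + 2*(-5) + (-2)*4 + (-5)*(-3)
= 8 + (-10) + (-8) + 15 = 5
|a|^2 = (-2)^2 + 2^2 + (-2)^2 + (-5)^2 = 37
|b|^2 = (-4)^2 + (-5)^2 + 4^2 + (-3)^2 = 66
(a.b)^2 = 5^2 = 25
|a|^2 * |b|^2 = 37 * 66 = 2442
Result = 25 - 2442 = -2417


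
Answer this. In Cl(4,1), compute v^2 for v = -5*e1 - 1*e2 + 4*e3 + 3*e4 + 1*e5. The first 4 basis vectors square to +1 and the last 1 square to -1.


v^2 = sum of c_i^2 * e_i^2
Positive signature terms (e_i^2 = +1): (-5)^2 + (-1)^2 + 4^2 + 3^2 = 51
Negative signature terms (e_j^2 = -1): 1^2 = 1
v^2 = 51 - 1 = 50


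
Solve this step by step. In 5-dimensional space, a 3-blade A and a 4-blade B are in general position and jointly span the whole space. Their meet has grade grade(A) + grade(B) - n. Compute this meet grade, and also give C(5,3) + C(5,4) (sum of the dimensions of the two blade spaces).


Meet grade = grade(A) + grade(B) - n
= 3 + 4 - 5 = 2
C(5,3) = 10
C(5,4) = 5
dim_A + dim_B = 10 + 5 = 15


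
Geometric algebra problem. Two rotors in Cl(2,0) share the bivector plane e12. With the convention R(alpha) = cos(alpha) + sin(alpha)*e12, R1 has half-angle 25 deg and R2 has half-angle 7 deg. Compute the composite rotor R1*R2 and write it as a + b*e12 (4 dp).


Same-plane rotors commute and their half-angles add:
R1*R2 = cos(a1 + a2) + sin(a1 + a2)*e12.
a1 + a2 = 25 + 7 = 32 deg
cos(32 deg) = 0.8480
sin(32 deg) = 0.5299
R1*R2 = 0.8480 + 0.5299*e12


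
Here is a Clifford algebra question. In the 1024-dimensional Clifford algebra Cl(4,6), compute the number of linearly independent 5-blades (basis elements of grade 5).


Number of grade-k basis blades in Cl(p,q) with n = p + q is C(n, k).
n = 4 + 6 = 10
C(10, 5) = 10! / (5! * 5!)
= 3628800 / (120 * 120)
= 252


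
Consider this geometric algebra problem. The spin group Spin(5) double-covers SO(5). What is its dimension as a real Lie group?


Spin(n) double-covers SO(n); both have Lie algebra so(n) of dimension n(n-1)/2.
n = 5
n(n-1) = 5 * 4 = 20
dim Spin(5) = 20/2 = 10


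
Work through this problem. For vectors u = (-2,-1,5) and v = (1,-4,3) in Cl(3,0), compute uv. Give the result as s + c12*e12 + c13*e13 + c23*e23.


In Cl(3,0): e_i^2 = 1, e_ie_j = -e_je_i for i != j.
Scalar part = u . v = (-2)*1 + (-1)*(-4) + 5*3
= -2 + 4 + 15 = 17
e12 coeff = (-2)*(-4) - (-1)*1 = 8 - (-1) = 9
e13 coeff = (-2)*3 - 5*1 = -6 - 5 = -11
e23 coeff = (-1)*3 - 5*(-4) = -3 - (-20) = 17
uv = 17 + 9*e12 - 11*e13 + 17*e23


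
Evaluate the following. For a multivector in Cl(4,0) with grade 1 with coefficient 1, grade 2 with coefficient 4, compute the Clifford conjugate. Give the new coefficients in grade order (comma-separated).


Clifford conjugate sign for grade k: (-1)^(k(k+1)/2)
Grade 1: (-1)^(1*2/2) = (-1)^1 = -1, coeff 1 -> -1
Grade 2: (-1)^(2*3/2) = (-1)^3 = -1, coeff 4 -> -4
Conjugated coefficients: -1, -4


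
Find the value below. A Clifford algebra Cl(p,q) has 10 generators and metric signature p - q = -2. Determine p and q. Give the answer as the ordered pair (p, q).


We need p + q = 10 and p - q = -2.
Adding: 2p = 10 + (-2) = 8, so p = 4.
Then q = 10 - 4 = 6.
(p, q) = (4, 6)


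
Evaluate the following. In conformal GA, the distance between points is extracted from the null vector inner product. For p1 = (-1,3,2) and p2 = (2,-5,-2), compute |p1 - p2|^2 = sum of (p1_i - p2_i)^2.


p1 - p2 = (-3, 8, 4)
|p1 - p2|^2 = (-3)^2 + 8^2 + 4^2
= 9 + 64 + 16
= 89


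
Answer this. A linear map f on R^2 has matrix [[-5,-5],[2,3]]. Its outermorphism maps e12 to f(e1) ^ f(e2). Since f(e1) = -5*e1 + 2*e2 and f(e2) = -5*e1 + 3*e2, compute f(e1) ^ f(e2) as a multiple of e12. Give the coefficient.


The outermorphism of a linear map f sends e1^e2 to f(e1)^f(e2).
f(e1) = -5*e1 + 2*e2
f(e2) = -5*e1 + 3*e2
f(e1) ^ f(e2) = (-5*e1 + 2*e2) ^ (-5*e1 + 3*e2)
= (-5)*3*e12 + 2*(-5)*e21
= (-15 - (-10))*e12
= -5*e12
Coefficient = -5


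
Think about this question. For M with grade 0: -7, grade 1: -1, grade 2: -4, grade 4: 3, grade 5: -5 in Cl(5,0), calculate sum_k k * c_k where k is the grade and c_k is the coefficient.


Grade-weighted sum = sum of grade_k * coefficient_k
0*(-7) = 0
1*(-1) = -1
2*(-4) = -8
4*3 = 12
5*(-5) = -25
Total = 0 + (-1) + (-8) + 12 + (-25) = -22


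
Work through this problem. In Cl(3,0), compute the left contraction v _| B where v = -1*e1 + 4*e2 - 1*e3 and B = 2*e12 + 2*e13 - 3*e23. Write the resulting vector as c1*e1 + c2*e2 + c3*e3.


Left contraction v _| B = <vB>_1 (grade-1 part of the geometric product vB).
Using e1_|e12 = e2, e2_|e12 = -e1, e1_|e13 = e3, e3_|e13 = -e1, e2_|e23 = e3, e3_|e23 = -e2:
e1 coeff: -v2*b12 - v3*b13 = -(4)*(2) - (-1)*(2) = -6
e2 coeff: v1*b12 - v3*b23 = (-1)*(2) - (-1)*(-3) = -5
e3 coeff: v1*b13 + v2*b23 = (-1)*(2) + (4)*(-3) = -14
v _| B = -6*e1 - 5*e2 - 14*e3


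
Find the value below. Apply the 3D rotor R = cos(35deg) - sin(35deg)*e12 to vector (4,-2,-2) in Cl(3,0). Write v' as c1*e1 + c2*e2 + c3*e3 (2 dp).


Rotor R = cos(35deg) - sin(35deg)*e12
Rotation angle theta = 2 * 35 = 70 degrees in the e12 plane (e1 -> e2).
The component perpendicular to the plane (e3) is invariant: v'_3 = v3 = -2.00
cos(70deg) = 0.3420, sin(70deg) = 0.9397
v'_1 = v1*cos(theta) - v2*sin(theta) = 4*0.3420 - (-2)*0.9397 = 3.25
v'_2 = v1*sin(theta) + v2*cos(theta) = 4*0.9397 + (-2)*0.3420 = 3.07
v' = 3.25*e1 + 3.07*e2 - 2.00*e3


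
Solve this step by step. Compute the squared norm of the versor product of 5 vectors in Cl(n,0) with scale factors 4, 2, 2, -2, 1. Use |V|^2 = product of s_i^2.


Each vector v_i has |v_i|^2 = s_i^2
Squared scales: 4^2 = 16, 2^2 = 4, 2^2 = 4, (-2)^2 = 4, 1^2 = 1
|V|^2 = 16 * 4 * 4 * 4 * 1
= 1024


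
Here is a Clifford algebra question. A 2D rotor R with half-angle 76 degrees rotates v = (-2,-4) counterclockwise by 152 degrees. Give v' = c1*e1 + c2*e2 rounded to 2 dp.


Rotor R = cos(76deg) - sin(76deg)*e12
Rotation angle theta = 2 * 76 = 152 degrees
v' = R*v*~R rotates v by theta.
cos(152deg) = -0.8829, sin(152deg) = 0.4695
v'_1 = -2*cos(152deg) - (-4)*sin(152deg)
= -2*(-0.8829) - (-4)*0.4695
= 3.64
v'_2 = -2*sin(152deg) + (-4)*cos(152deg)
= -2*0.4695 + (-4)*(-0.8829)
= 2.59
v' = 3.64*e1 + 2.59*e2


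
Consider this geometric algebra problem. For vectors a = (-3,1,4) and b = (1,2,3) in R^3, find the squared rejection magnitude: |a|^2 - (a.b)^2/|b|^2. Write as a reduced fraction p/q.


|a|^2 = (-3)^2 + 1^2 + 4^2 = 26
|b|^2 = 1^2 + 2^2 + 3^2 = 14
a . b = (-3)*1 + 1*2 + 4*3 = 11
(a.b)^2 = 11^2 = 121
|rej|^2 = 26 - 121/14
= (364 - 121)/14
= 243/14
In lowest terms: 243/14


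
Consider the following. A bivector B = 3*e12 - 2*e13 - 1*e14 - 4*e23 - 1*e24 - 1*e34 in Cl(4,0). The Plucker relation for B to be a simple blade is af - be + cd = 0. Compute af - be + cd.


Plucker relation: af - be + cd
a*f = 3*(-1) = -3
b*e = (-2)*(-1) = 2
c*d = (-1)*(-4) = 4
af - be + cd = -3 - 2 + 4
= -1


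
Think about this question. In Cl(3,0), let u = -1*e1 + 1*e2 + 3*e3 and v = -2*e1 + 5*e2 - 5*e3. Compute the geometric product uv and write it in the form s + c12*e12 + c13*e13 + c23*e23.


In Cl(3,0): e_i^2 = 1, e_ie_j = -e_je_i for i != j.
Scalar part = u . v = (-1)*(-2) + 1*5 + 3*(-5)
= 2 + 5 + (-15) = -8
e12 coeff = (-1)*5 - 1*(-2) = -5 - (-2) = -3
e13 coeff = (-1)*(-5) - 3*(-2) = 5 - (-6) = 11
e23 coeff = 1*(-5) - 3*5 = -5 - 15 = -20
uv = -8 - 3*e12 + 11*e13 - 20*e23


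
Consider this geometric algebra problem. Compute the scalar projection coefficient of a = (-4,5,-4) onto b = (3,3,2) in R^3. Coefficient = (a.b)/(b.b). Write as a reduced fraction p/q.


Projection coefficient = (a . b) / (b . b)
a . b = (-4)*3 + 5*3 + (-4)*2
= -12 + 15 + (-8) = -5
b . b = 3^2 + 3^2 + 2^2
= 9 + 9 + 4 = 22
Coefficient = -5/22
In lowest terms: -5/22


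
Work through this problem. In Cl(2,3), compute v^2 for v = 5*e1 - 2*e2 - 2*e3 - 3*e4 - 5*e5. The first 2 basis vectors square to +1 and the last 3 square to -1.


v^2 = sum of c_i^2 * e_i^2
Positive signature terms (e_i^2 = +1): 5^2 + (-2)^2 = 29
Negative signature terms (e_j^2 = -1): (-2)^2 + (-3)^2 + (-5)^2 = 38
v^2 = 29 - 38 = -9


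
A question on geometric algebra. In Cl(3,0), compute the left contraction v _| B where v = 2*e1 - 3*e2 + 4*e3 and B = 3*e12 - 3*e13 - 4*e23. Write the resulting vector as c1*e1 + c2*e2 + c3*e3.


Left contraction v _| B = <vB>_1 (grade-1 part of the geometric product vB).
Using e1_|e12 = e2, e2_|e12 = -e1, e1_|e13 = e3, e3_|e13 = -e1, e2_|e23 = e3, e3_|e23 = -e2:
e1 coeff: -v2*b12 - v3*b13 = -(-3)*(3) - (4)*(-3) = 21
e2 coeff: v1*b12 - v3*b23 = (2)*(3) - (4)*(-4) = 22
e3 coeff: v1*b13 + v2*b23 = (2)*(-3) + (-3)*(-4) = 6
v _| B = 21*e1 + 22*e2 + 6*e3


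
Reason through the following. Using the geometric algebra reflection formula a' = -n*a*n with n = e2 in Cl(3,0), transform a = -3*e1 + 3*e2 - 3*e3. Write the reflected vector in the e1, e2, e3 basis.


Reflection formula: a' = -n*a*n, with n = e2 (unit vector, n^2 = 1).
For reflection through hyperplane perp to e2:
The component along e2 flips sign, others stay.
a = (-3, 3, -3)
a' = (-3, -3, -3)
a' = -3*e1 - 3*e2 - 3*e3


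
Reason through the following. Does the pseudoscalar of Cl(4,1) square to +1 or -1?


The pseudoscalar I = e1...e_n (product of all n generators) of Cl(p,q) satisfies I^2 = (-1)^(q + n(n-1)/2).
p = 4, q = 1, n = p + q = 5
n(n-1)/2 = 5 * 4 / 2 = 10
Exponent = q + n(n-1)/2 = 1 + 10 = 11
I^2 = (-1)^11 = -1


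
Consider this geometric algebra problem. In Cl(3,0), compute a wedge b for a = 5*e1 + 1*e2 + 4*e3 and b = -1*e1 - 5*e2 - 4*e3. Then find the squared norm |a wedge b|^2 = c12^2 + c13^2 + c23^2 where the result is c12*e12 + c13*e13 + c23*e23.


a wedge b = (a1*b2 - a2*b1)*e12 + (a1*b3 - a3*b1)*e13 + (a2*b3 - a3*b2)*e23
e12 coeff: 5*(-5) - 1*(-1) = -25 - (-1) = -24
e13 coeff: 5*(-4) - 4*(-1) = -20 - (-4) = -16
e23 coeff: 1*(-4) - 4*(-5) = -4 - (-20) = 16
|a wedge b|^2 = (-24)^2 + (-16)^2 + 16^2
= 576 + 256 + 256
= 1088


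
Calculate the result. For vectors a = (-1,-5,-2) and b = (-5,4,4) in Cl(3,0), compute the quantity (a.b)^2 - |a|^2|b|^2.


a . b = (-1)*(-5) + (-5)*4 + (-2)*4
= 5 + (-20) + (-8) = -23
|a|^2 = (-1)^2 + (-5)^2 + (-2)^2 = 30
|b|^2 = (-5)^2 + 4^2 + 4^2 = 57
(a.b)^2 = (-23)^2 = 529
|a|^2 * |b|^2 = 30 * 57 = 1710
Result = 529 - 1710 = -1181


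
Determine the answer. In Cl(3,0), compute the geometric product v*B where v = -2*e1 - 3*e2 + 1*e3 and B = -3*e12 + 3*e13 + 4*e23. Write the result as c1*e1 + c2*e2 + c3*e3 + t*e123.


vB has grade-1 (vector) and grade-3 (trivector) parts: vB = (v _| B) + (v ^ B).
Vector part <vB>_1:
  e1: -v2*b12 - v3*b13 = -(-3)*(-3) - (1)*(3) = -12
  e2: v1*b12 - v3*b23 = (-2)*(-3) - (1)*(4) = 2
  e3: v1*b13 + v2*b23 = (-2)*(3) + (-3)*(4) = -18
Trivector part <vB>_3:
  e123: v1*b23 - v2*b13 + v3*b12 = (-2)*(4) - (-3)*(3) + (1)*(-3) = -2
vB = -12*e1 + 2*e2 - 18*e3 - 2*e123


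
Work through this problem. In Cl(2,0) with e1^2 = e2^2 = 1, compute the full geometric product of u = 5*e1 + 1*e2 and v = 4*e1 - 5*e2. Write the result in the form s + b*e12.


Expand: (5*e1 + 1*e2)(4*e1 - 5*e2)
= 5*4*e1e1 + 5*(-5)*e1e2 + 1*4*e2e1 + 1*(-5)*e2e2
Using e1^2 = e2^2 = 1, e2e1 = -e1e2:
Scalar part s = 5*4 + 1*(-5) = 20 + (-5) = 15
Bivector part b = 5*(-5) - 1*4 = -25 - 4 = -29
uv = 15 - 29*e12


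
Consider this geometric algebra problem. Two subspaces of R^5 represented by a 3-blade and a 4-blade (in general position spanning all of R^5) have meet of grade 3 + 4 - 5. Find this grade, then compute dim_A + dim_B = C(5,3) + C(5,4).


Meet grade = grade(A) + grade(B) - n
= 3 + 4 - 5 = 2
C(5,3) = 10
C(5,4) = 5
dim_A + dim_B = 10 + 5 = 15


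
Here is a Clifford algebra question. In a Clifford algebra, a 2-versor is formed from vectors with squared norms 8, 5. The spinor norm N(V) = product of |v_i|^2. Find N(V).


Spinor norm N(V) = |v1|^2 * |v2|^2 * ... * |v2|^2
= 8 * 5
Running product: 8, 40
N(V) = 40


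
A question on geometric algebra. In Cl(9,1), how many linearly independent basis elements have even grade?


Even subalgebra dimension = 2^(n-1)
n = 9 + 1 = 10
2^(10 - 1) = 2^9 = 512
Verification: sum of C(10,k) for even k = 1 + 45 + 210 + 210 + 45 + 1 = 512
Result = 512


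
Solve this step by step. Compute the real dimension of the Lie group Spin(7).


Spin(n) double-covers SO(n); both have Lie algebra so(n) of dimension n(n-1)/2.
n = 7
n(n-1) = 7 * 6 = 42
dim Spin(7) = 42/2 = 21


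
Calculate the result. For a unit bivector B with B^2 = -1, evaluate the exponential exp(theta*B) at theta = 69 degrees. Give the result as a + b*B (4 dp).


For a unit bivector B with B^2 = -1, the exponential series gives
e^(theta*B) = cos(theta) + sin(theta)*B (the GA analogue of Euler's formula).
theta = 69 degrees = 1.204277 rad
cos(69 deg) = 0.3584
sin(69 deg) = 0.9336
exp(theta*B) = 0.3584 + 0.9336*B


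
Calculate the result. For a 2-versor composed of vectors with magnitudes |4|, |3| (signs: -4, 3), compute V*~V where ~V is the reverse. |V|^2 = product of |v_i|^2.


Each vector v_i has |v_i|^2 = s_i^2
Squared scales: (-4)^2 = 16, 3^2 = 9
|V|^2 = 16 * 9
= 144


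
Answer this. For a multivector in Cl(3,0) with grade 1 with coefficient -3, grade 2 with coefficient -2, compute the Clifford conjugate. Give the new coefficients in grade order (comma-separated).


Clifford conjugate sign for grade k: (-1)^(k(k+1)/2)
Grade 1: (-1)^(1*2/2) = (-1)^1 = -1, coeff -3 -> 3
Grade 2: (-1)^(2*3/2) = (-1)^3 = -1, coeff -2 -> 2
Conjugated coefficients: 3, 2


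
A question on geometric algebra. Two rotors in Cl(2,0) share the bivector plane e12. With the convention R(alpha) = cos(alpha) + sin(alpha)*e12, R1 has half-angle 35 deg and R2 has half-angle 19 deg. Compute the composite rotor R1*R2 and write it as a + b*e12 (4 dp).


Same-plane rotors commute and their half-angles add:
R1*R2 = cos(a1 + a2) + sin(a1 + a2)*e12.
a1 + a2 = 35 + 19 = 54 deg
cos(54 deg) = 0.5878
sin(54 deg) = 0.8090
R1*R2 = 0.5878 + 0.8090*e12


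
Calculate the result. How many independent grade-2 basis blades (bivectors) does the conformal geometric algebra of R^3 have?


The conformal model of R^3 uses Cl(4,1) with m = 3 + 2 = 5 generators.
Number of grade-2 blades = C(m, 2) = C(5, 2)
= 5*4/2 = 10


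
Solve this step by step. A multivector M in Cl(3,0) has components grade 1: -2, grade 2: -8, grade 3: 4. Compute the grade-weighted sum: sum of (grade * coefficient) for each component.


Grade-weighted sum = sum of grade_k * coefficient_k
1*(-2) = -2
2*(-8) = -16
3*4 = 12
Total = -2 + (-16) + 12 = -6


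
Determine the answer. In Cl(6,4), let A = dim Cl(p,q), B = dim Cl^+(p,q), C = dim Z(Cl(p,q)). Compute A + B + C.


n = 6 + 4 = 10
Total dim = 2^10 = 1024
Even subalgebra dim = 2^9 = 512
n is even, so center dim = 1
Sum = 1024 + 512 + 1 = 1537


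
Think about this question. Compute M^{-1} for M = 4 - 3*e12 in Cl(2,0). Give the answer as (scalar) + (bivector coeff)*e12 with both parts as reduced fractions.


M = 4 - 3*e12, where e12^2 = -1.
Since M commutes with its reverse ~M = a - b*e12, M * ~M = a^2 - b^2*e12^2 = a^2 + b^2.
So M^{-1} = ~M / (a^2 + b^2) = (a - b*e12)/(a^2 + b^2).
a^2 + b^2 = 16 + 9 = 25
Scalar part = 4/25 = 4/25
Bivector coeff = 3/25 = 3/25
M^{-1} = 4/25 + 3/25*e12


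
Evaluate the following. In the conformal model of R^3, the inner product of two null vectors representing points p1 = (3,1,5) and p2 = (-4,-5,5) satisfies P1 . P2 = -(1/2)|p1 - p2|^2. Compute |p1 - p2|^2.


p1 - p2 = (7, 6, 0)
|p1 - p2|^2 = 7^2 + 6^2 + 0^2
= 49 + 36 + 0
= 85


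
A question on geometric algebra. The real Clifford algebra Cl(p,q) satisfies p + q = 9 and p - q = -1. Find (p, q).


We need p + q = 9 and p - q = -1.
Adding: 2p = 9 + (-1) = 8, so p = 4.
Then q = 9 - 4 = 5.
(p, q) = (4, 5)


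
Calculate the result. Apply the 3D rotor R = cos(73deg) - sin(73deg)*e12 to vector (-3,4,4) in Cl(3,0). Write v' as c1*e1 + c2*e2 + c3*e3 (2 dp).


Rotor R = cos(73deg) - sin(73deg)*e12
Rotation angle theta = 2 * 73 = 146 degrees in the e12 plane (e1 -> e2).
The component perpendicular to the plane (e3) is invariant: v'_3 = v3 = 4.00
cos(146deg) = -0.8290, sin(146deg) = 0.5592
v'_1 = v1*cos(theta) - v2*sin(theta) = -3*(-0.8290) - 4*0.5592 = 0.25
v'_2 = v1*sin(theta) + v2*cos(theta) = -3*0.5592 + 4*(-0.8290) = -4.99
v' = 0.25*e1 - 4.99*e2 + 4.00*e3


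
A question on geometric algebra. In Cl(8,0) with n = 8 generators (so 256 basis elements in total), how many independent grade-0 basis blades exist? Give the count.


Number of grade-k basis blades in Cl(p,q) with n = p + q is C(n, k).
n = 8 + 0 = 8
C(8, 0) = 8! / (0! * 8!)
= 40320 / (1 * 40320)
= 1


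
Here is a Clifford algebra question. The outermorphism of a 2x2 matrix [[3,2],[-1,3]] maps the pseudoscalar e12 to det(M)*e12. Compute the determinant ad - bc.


The outermorphism of a linear map f sends e1^e2 to f(e1)^f(e2).
f(e1) = 3*e1 - 1*e2
f(e2) = 2*e1 + 3*e2
f(e1) ^ f(e2) = (3*e1 - 1*e2) ^ (2*e1 + 3*e2)
= 3*3*e12 + (-1)*2*e21
= (9 - (-2))*e12
= 11*e12
Coefficient = 11


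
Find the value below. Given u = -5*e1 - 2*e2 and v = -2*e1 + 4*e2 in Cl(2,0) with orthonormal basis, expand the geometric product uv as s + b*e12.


Expand: (-5*e1 - 2*e2)(-2*e1 + 4*e2)
= (-5)*(-2)*e1e1 + (-5)*4*e1e2 + (-2)*(-2)*e2e1 + (-2)*4*e2e2
Using e1^2 = e2^2 = 1, e2e1 = -e1e2:
Scalar part s = (-5)*(-2) + (-2)*4 = 10 + (-8) = 2
Bivector part b = (-5)*4 - (-2)*(-2) = -20 - 4 = -24
uv = 2 - 24*e12


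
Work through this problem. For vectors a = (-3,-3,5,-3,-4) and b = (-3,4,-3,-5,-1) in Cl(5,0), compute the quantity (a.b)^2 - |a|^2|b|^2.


a . b = (-3)*(-3) + (-3)*4 + 5*(-3) + (-3)*(-5) + (-4)*(-1)
= 9 + (-12) + (-15) + 15 + 4 = 1
|a|^2 = (-3)^2 + (-3)^2 + 5^2 + (-3)^2 + (-4)^2 = 68
|b|^2 = (-3)^2 + 4^2 + (-3)^2 + (-5)^2 + (-1)^2 = 60
(a.b)^2 = 1^2 = 1
|a|^2 * |b|^2 = 68 * 60 = 4080
Result = 1 - 4080 = -4079


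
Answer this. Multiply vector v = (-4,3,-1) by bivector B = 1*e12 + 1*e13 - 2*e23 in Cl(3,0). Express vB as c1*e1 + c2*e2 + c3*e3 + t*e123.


vB has grade-1 (vector) and grade-3 (trivector) parts: vB = (v _| B) + (v ^ B).
Vector part <vB>_1:
  e1: -v2*b12 - v3*b13 = -(3)*(1) - (-1)*(1) = -2
  e2: v1*b12 - v3*b23 = (-4)*(1) - (-1)*(-2) = -6
  e3: v1*b13 + v2*b23 = (-4)*(1) + (3)*(-2) = -10
Trivector part <vB>_3:
  e123: v1*b23 - v2*b13 + v3*b12 = (-4)*(-2) - (3)*(1) + (-1)*(1) = 4
vB = -2*e1 - 6*e2 - 10*e3 + 4*e123


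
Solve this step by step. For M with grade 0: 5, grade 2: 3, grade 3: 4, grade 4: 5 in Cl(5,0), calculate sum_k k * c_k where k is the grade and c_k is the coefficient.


Grade-weighted sum = sum of grade_k * coefficient_k
0*5 = 0
2*3 = 6
3*4 = 12
4*5 = 20
Total = 0 + 6 + 12 + 20 = 38


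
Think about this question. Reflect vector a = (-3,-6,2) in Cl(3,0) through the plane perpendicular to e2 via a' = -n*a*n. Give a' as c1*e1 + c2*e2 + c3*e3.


Reflection formula: a' = -n*a*n, with n = e2 (unit vector, n^2 = 1).
For reflection through hyperplane perp to e2:
The component along e2 flips sign, others stay.
a = (-3, -6, 2)
a' = (-3, 6, 2)
a' = -3*e1 + 6*e2 + 2*e3
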